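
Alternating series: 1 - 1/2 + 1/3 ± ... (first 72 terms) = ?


S = 1 - 1/2 + 1/3 - 1/4 + 1/5 - 1/6 + 1/7 - 1/8 ± ...
= 0.6863
(Full series converges to +ln(2) ≈ +0.6931)

S_72 = 0.6863


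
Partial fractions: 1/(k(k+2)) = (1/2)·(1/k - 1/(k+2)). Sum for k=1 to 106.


1/(k(k+2)) = (1/2)·(1/k - 1/(k+2)) (partial fractions)
Telescoping: Σ = (1/2)·(1 + 1/2 - 1/107 - 1/108) = 17119/23112

Sum = 17119/23112


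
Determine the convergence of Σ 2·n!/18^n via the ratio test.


aₙ = 2·n!/18^n
a_{n+1}/aₙ = (n+1)!/18^(n+1) × 18^n/n!  (constant 2 cancels)
= (n+1)/18
L = lim(n→∞) (n+1)/18 = ∞
L > 1 → series DIVERGES

Diverges (ratio test: L = ∞ > 1)


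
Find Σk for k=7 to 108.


Σₖ₌7^108 k = Σₖ₌₁^108 k − Σₖ₌₁^6 k
= 108·109/2 − 6·7/2
= 5886 − 21 = 5865

Σk = 5865


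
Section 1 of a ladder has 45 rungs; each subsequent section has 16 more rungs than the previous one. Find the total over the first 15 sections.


aₙ = 45 + (15-1)×16 = 269
Sₙ = n(a₁+aₙ)/2 = 15×(45+269)/2
= 15×314/2 = 2355

S_15 = 2355


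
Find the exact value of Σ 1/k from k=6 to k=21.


Σₖ₌6^21 1/k = 1/6 + 1/7 + 1/8 + ... + 1/21
= 105689791/77597520
≈ 1.362

Sum = 105689791/77597520 ≈ 1.362


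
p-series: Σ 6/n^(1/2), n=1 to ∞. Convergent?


p-series test: Σ c/n^p converges if p > 1, diverges if p ≤ 1 (constant c > 0 doesn't affect convergence).
p = 1/2
1/2 ≤ 1 → DIVERGES

Diverges (p = 1/2 ≤ 1)


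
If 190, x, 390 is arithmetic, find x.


AM = (190 + 390)/2 = 580/2 = 290

AM = 290


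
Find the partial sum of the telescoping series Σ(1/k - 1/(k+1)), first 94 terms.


Telescoping: adjacent terms cancel.
= 1/1 - 1/95
= 1 - 1/95 = 94/95

Sum = 94/95


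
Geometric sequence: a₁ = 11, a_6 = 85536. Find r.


r^(n-1) = aₙ/a₁
r^5 = 85536/11 = 7776
r = 7776^(1/5)
= 6

r = 6


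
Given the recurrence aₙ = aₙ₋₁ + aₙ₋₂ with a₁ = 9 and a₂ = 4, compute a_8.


Computing iteratively: 9, 4, 13, 17, 30, 47, 77, 124
a_8 = 124

a_8 = 124


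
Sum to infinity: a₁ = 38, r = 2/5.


S∞ = a₁/(1-r) = 38/(1 - 2/5)
= 38/(3/5)
= 190/3

S∞ = 190/3


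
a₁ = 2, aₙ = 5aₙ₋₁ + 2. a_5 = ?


Computing step by step:
a_1 = 2
a_2 = 12
a_3 = 62
a_4 = 312
a_5 = 1562


a_5 = 1562


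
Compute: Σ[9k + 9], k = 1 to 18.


Σ(9k+9) = 9·Σk + 9·n
= 9·171 + 9·18
= 1539 + 162 = 1701

Σ = 1701


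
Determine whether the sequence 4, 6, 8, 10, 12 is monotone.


Differences: 2, 2, 2, 2
All differences > 0 → strictly INCREASING

Monotonically increasing


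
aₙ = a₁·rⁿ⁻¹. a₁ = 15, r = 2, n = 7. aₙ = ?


aₙ = a₁·r^(n-1)
= 15×2^6
= 15×64
= 960

a_7 = 960


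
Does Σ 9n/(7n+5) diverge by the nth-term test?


lim(n→∞) 9n/(7n+5) = 9/7 = 9/7  (divide numerator and denominator by n)
lim aₙ = 9/7 ≠ 0 → series DIVERGES

Diverges (lim aₙ = 9/7 ≠ 0)


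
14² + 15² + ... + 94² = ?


Σₖ₌14^94 k² = Σₖ₌₁^94 k² − Σₖ₌₁^13 k²
= 94·95·189/6 − 13·14·27/6
= 281295 − 819 = 280476

Σk² = 280476


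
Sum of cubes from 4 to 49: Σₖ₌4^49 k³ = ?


Σₖ₌4^49 k³ = [49·50/2]² − [3·4/2]²
= 1500625 − 36 = 1500589

Σk³ = 1500589


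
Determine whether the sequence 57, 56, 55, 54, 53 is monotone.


Differences: -1, -1, -1, -1
All differences < 0 → strictly DECREASING

Monotonically decreasing


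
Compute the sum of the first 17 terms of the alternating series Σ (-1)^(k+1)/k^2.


S = 1 - 1/4 + 1/9 - 1/16 + 1/25 - 1/36 + 1/49 - 1/64 ± ...
= 0.8241
(Full series converges to +π²/12 ≈ +0.8225)

S_17 = 0.8241


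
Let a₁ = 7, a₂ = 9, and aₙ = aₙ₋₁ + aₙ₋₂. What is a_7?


Computing iteratively: 7, 9, 16, 25, 41, 66, 107
a_7 = 107

a_7 = 107


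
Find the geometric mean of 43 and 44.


GM = √(43×44) = √1892 = 43.4971

GM = 43.4971


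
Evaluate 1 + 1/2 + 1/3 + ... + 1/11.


H_11 = 1/1 + 1/2 + 1/3 + ... + 1/11
= 83711/27720
≈ 3.0199

H_11 = 83711/27720 ≈ 3.0199


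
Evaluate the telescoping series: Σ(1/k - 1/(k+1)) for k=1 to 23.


Telescoping: adjacent terms cancel.
= 1/1 - 1/24
= 1 - 1/24 = 23/24

Sum = 23/24


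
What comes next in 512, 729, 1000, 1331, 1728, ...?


Pattern: perfect cubes: n³
Terms: 512, 729, 1000, 1331, 1728
Next term = 2197

Next term = 2197


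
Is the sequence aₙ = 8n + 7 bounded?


aₙ = 8n + 7 → as n→∞, aₙ→∞
No finite upper bound exists
The sequence is UNBOUNDED

Unbounded (aₙ → ∞ as n → ∞)


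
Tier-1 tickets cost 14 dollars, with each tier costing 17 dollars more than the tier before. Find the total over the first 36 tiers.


aₙ = 14 + (36-1)×17 = 609
Sₙ = n(a₁+aₙ)/2 = 36×(14+609)/2
= 36×623/2 = 11214

S_36 = 11214


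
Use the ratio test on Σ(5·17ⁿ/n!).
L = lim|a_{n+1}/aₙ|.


aₙ = 5·17^n/n!
a_{n+1}/aₙ = 17^(n+1)/(n+1)! × n!/17^n  (constant 5 cancels)
= 17/(n+1)
L = lim(n→∞) 17/(n+1) = 0
L < 1 → series CONVERGES

Converges (ratio test: L = 0 < 1)


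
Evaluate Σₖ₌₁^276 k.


n(n+1)/2 = 276×277/2 = 76452/2 = 38226

Σk = 38226


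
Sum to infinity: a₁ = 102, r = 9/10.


S∞ = a₁/(1-r) = 102/(1 - 9/10)
= 102/(1/10)
= 1020

S∞ = 1020


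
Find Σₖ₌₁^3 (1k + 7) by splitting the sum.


Σ(1k+7) = 1·Σk + 7·n
= 1·6 + 7·3
= 6 + 21 = 27

Σ = 27


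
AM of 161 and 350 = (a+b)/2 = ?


AM = (161 + 350)/2 = 511/2 = 255.5

AM = 255.5


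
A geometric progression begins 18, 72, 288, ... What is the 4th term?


aₙ = a₁·r^(n-1)
= 18×4^3
= 18×64
= 1152

a_4 = 1152


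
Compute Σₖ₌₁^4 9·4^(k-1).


Sₙ = 9×(4^4 - 1)/(4 - 1)
= 9×(256 - 1)/3
= 9×255/3
= 765

S_4 = 765


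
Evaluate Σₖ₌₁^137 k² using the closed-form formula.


n = 137
n(n+1)(2n+1)/6 = 137×138×275/6
= 5199150/6 = 866525

Σk² = 866525


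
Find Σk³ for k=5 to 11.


Σₖ₌5^11 k³ = [11·12/2]² − [4·5/2]²
= 4356 − 100 = 4256

Σk³ = 4256


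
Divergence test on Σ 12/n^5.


lim(n→∞) 12/n^5 = 0
lim aₙ = 0 → nth-term test is INCONCLUSIVE
(Need other tests; this is actually a convergent p-series with p=5 > 1)

Inconclusive (lim aₙ = 0; need another test)


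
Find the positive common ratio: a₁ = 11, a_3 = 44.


r^(n-1) = aₙ/a₁
r^2 = 44/11 = 4
r = 4^(1/2)
= ±2; taking r > 0 gives r = 2

r = 2


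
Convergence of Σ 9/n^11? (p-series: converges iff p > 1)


p-series test: Σ c/n^p converges if p > 1, diverges if p ≤ 1 (constant c > 0 doesn't affect convergence).
p = 11
11 > 1 → CONVERGES

Converges (p = 11 > 1)


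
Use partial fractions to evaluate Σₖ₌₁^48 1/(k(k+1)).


1/(k(k+1)) = 1/k - 1/(k+1) (partial fractions)
Telescoping: Σ = 1 - 1/49 = 48/49

Sum = 48/49


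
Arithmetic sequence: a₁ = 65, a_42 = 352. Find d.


d = (aₙ - a₁)/(n-1)
= (352 - 65)/(42-1)
= 287/41 = 7

d = 7


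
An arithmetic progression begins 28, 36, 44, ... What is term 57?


aₙ = a₁ + (n-1)d
= 28 + (57-1)×8
= 28 + 448
= 476

a_57 = 476


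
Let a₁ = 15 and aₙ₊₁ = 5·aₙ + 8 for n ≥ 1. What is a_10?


Computing step by step:
a_1 = 15
a_2 = 83
a_3 = 423
a_4 = 2123
a_5 = 10623
a_6 = 53123
a_7 = 265623
a_8 = 1328123
a_9 = 6640623
a_10 = 33203123


a_10 = 33203123


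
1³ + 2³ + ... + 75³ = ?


n(n+1)/2 = 75×76/2 = 2850
Σk³ = 2850² = 8122500

Σk³ = 8122500


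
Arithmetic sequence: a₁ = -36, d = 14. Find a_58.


aₙ = a₁ + (n-1)d
= -36 + (58-1)×14
= -36 + 798
= 762

a_58 = 762


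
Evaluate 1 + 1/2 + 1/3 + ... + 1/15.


H_15 = 1/1 + 1/2 + 1/3 + ... + 1/15
= 1195757/360360
≈ 3.3182

H_15 = 1195757/360360 ≈ 3.3182


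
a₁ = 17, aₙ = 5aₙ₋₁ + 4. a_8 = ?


Computing step by step:
a_1 = 17
a_2 = 89
a_3 = 449
a_4 = 2249
a_5 = 11249
a_6 = 56249
a_7 = 281249
a_8 = 1406249


a_8 = 1406249


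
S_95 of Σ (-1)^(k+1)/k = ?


S = 1 - 1/2 + 1/3 - 1/4 + 1/5 - 1/6 + 1/7 - 1/8 ± ...
= 0.6984
(Full series converges to +ln(2) ≈ +0.6931)

S_95 = 0.6984


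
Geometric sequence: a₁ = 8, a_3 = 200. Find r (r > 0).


r^(n-1) = aₙ/a₁
r^2 = 200/8 = 25
r = 25^(1/2)
= ±5; taking r > 0 gives r = 5

r = 5


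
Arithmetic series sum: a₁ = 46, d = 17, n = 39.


aₙ = 46 + (39-1)×17 = 692
Sₙ = n(a₁+aₙ)/2 = 39×(46+692)/2
= 39×738/2 = 14391

S_39 = 14391


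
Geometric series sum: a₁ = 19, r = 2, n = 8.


Sₙ = 19×(2^8 - 1)/(2 - 1)
= 19×(256 - 1)/1
= 19×255/1
= 4845

S_8 = 4845


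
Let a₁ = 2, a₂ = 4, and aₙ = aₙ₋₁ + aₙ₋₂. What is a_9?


Computing iteratively: 2, 4, 6, 10, 16, 26, 42, 68, 110
a_9 = 110

a_9 = 110


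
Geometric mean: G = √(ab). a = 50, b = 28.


GM = √(50×28) = √1400 = 37.4166

GM = 37.4166


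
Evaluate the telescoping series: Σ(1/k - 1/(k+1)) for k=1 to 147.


Telescoping: adjacent terms cancel.
= 1/1 - 1/148
= 1 - 1/148 = 147/148

Sum = 147/148


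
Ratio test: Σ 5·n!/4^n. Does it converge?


aₙ = 5·n!/4^n
a_{n+1}/aₙ = (n+1)!/4^(n+1) × 4^n/n!  (constant 5 cancels)
= (n+1)/4
L = lim(n→∞) (n+1)/4 = ∞
L > 1 → series DIVERGES

Diverges (ratio test: L = ∞ > 1)


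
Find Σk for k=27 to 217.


Σₖ₌27^217 k = Σₖ₌₁^217 k − Σₖ₌₁^26 k
= 217·218/2 − 26·27/2
= 23653 − 351 = 23302

Σk = 23302


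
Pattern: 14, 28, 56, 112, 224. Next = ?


Pattern: geometric (r=2)
Terms: 14, 28, 56, 112, 224
Next term = 448

Next term = 448


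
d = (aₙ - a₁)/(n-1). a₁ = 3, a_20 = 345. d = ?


d = (aₙ - a₁)/(n-1)
= (345 - 3)/(20-1)
= 342/19 = 18

d = 18


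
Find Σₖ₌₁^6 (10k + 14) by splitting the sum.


Σ(10k+14) = 10·Σk + 14·n
= 10·21 + 14·6
= 210 + 84 = 294

Σ = 294


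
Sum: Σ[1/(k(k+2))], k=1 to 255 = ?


1/(k(k+2)) = (1/2)·(1/k - 1/(k+2)) (partial fractions)
Telescoping: Σ = (1/2)·(1 + 1/2 - 1/256 - 1/257) = 98175/131584

Sum = 98175/131584


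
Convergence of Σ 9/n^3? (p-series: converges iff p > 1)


p-series test: Σ c/n^p converges if p > 1, diverges if p ≤ 1 (constant c > 0 doesn't affect convergence).
p = 3
3 > 1 → CONVERGES

Converges (p = 3 > 1)


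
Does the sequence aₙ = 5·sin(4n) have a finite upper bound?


For all n, -1 ≤ sin(4n) ≤ 1, so -5 ≤ 5·sin(4n) ≤ 5
Lower bound: -5, Upper bound: 5
The sequence IS bounded

Bounded (-5 ≤ aₙ ≤ 5)


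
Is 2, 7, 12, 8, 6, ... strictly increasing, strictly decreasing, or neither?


Differences: 5, 5, -4, -2
Difference at position 1 is +5 (> 0) but position 3 is -4 (< 0) — sequence both rises and falls
→ NOT monotonic

Not monotonic


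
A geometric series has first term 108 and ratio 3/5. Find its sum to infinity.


S∞ = a₁/(1-r) = 108/(1 - 3/5)
= 108/(2/5)
= 270

S∞ = 270


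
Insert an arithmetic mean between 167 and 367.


AM = (167 + 367)/2 = 534/2 = 267

AM = 267


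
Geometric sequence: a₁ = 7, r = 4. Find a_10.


aₙ = a₁·r^(n-1)
= 7×4^9
= 7×262144
= 1835008

a_10 = 1835008


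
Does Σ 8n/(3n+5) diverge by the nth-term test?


lim(n→∞) 8n/(3n+5) = 8/3 = 8/3  (divide numerator and denominator by n)
lim aₙ = 8/3 ≠ 0 → series DIVERGES

Diverges (lim aₙ = 8/3 ≠ 0)


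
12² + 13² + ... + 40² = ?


Σₖ₌12^40 k² = Σₖ₌₁^40 k² − Σₖ₌₁^11 k²
= 40·41·81/6 − 11·12·23/6
= 22140 − 506 = 21634

Σk² = 21634


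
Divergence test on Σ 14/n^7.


lim(n→∞) 14/n^7 = 0
lim aₙ = 0 → nth-term test is INCONCLUSIVE
(Need other tests; this is actually a convergent p-series with p=7 > 1)

Inconclusive (lim aₙ = 0; need another test)


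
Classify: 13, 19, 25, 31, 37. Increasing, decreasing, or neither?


Differences: 6, 6, 6, 6
All differences > 0 → strictly INCREASING

Monotonically increasing


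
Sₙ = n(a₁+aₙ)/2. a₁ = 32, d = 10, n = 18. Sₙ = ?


aₙ = 32 + (18-1)×10 = 202
Sₙ = n(a₁+aₙ)/2 = 18×(32+202)/2
= 18×234/2 = 2106

S_18 = 2106


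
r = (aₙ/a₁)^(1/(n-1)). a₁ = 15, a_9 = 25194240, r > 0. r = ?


r^(n-1) = aₙ/a₁
r^8 = 25194240/15 = 1679616
r = 1679616^(1/8)
= ±6; taking r > 0 gives r = 6

r = 6


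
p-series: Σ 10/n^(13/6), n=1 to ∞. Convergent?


p-series test: Σ c/n^p converges if p > 1, diverges if p ≤ 1 (constant c > 0 doesn't affect convergence).
p = 13/6
13/6 > 1 → CONVERGES

Converges (p = 13/6 > 1)


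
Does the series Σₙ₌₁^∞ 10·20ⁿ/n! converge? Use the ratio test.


aₙ = 10·20^n/n!
a_{n+1}/aₙ = 20^(n+1)/(n+1)! × n!/20^n  (constant 10 cancels)
= 20/(n+1)
L = lim(n→∞) 20/(n+1) = 0
L < 1 → series CONVERGES

Converges (ratio test: L = 0 < 1)


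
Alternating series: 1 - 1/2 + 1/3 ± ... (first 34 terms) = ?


S = 1 - 1/2 + 1/3 - 1/4 + 1/5 - 1/6 + 1/7 - 1/8 ± ...
= 0.6787
(Full series converges to +ln(2) ≈ +0.6931)

S_34 = 0.6787


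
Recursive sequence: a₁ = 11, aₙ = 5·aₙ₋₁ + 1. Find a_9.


Computing step by step:
a_1 = 11
a_2 = 56
a_3 = 281
a_4 = 1406
a_5 = 7031
a_6 = 35156
a_7 = 175781
a_8 = 878906
a_9 = 4394531


a_9 = 4394531


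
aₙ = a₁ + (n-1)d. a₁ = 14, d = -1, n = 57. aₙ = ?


aₙ = a₁ + (n-1)d
= 14 + (57-1)×-1
= 14 - 56
= -42

a_57 = -42


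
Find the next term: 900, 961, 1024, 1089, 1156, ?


Pattern: perfect squares: n²
Terms: 900, 961, 1024, 1089, 1156
Next term = 1225

Next term = 1225


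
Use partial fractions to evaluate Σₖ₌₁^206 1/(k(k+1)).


1/(k(k+1)) = 1/k - 1/(k+1) (partial fractions)
Telescoping: Σ = 1 - 1/207 = 206/207

Sum = 206/207


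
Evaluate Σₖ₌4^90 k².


Σₖ₌4^90 k² = Σₖ₌₁^90 k² − Σₖ₌₁^3 k²
= 90·91·181/6 − 3·4·7/6
= 247065 − 14 = 247051

Σk² = 247051


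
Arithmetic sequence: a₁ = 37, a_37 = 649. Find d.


d = (aₙ - a₁)/(n-1)
= (649 - 37)/(37-1)
= 612/36 = 17

d = 17


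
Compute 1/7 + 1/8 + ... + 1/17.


Σₖ₌7^17 1/k = 1/7 + 1/8 + 1/9 + ... + 1/17
= 2424847/2450448
≈ 0.9896

Sum = 2424847/2450448 ≈ 0.9896


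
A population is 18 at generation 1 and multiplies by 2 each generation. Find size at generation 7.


aₙ = a₁·r^(n-1)
= 18×2^6
= 18×64
= 1152

a_7 = 1152


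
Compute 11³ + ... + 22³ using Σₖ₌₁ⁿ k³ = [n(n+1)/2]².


Σₖ₌11^22 k³ = [22·23/2]² − [10·11/2]²
= 64009 − 3025 = 60984

Σk³ = 60984


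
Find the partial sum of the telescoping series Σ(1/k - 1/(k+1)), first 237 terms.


Telescoping: adjacent terms cancel.
= 1/1 - 1/238
= 1 - 1/238 = 237/238

Sum = 237/238


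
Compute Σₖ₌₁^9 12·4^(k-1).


Sₙ = 12×(4^9 - 1)/(4 - 1)
= 12×(262144 - 1)/3
= 12×262143/3
= 1048572

S_9 = 1048572


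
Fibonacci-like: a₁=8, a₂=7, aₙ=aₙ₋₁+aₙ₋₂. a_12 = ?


Computing iteratively: 8, 7, 15, 22, 37, 59, 96, 155, 251, 406, 657, 1063
a_12 = 1063

a_12 = 1063


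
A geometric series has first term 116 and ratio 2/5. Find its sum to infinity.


S∞ = a₁/(1-r) = 116/(1 - 2/5)
= 116/(3/5)
= 580/3

S∞ = 580/3


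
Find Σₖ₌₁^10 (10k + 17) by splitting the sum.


Σ(10k+17) = 10·Σk + 17·n
= 10·55 + 17·10
= 550 + 170 = 720

Σ = 720


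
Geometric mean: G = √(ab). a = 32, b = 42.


GM = √(32×42) = √1344 = 36.6606

GM = 36.6606


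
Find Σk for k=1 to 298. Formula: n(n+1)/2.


n(n+1)/2 = 298×299/2 = 89102/2 = 44551

Σk = 44551


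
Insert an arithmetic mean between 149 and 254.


AM = (149 + 254)/2 = 403/2 = 201.5

AM = 201.5


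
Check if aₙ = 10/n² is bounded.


a₁ = 10, a₂ = 10/4, a₃ = 10/9, ...
0 < aₙ ≤ 10 for all n ≥ 1
The sequence IS bounded

Bounded (0 < aₙ ≤ 10)


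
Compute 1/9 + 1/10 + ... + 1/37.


Σₖ₌9^37 1/k = 1/9 + 1/10 + 1/11 + ... + 1/37
= 102954062083699/69388720221600
≈ 1.4837

Sum = 102954062083699/69388720221600 ≈ 1.4837


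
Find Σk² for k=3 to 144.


Σₖ₌3^144 k² = Σₖ₌₁^144 k² − Σₖ₌₁^2 k²
= 144·145·289/6 − 2·3·5/6
= 1005720 − 5 = 1005715

Σk² = 1005715


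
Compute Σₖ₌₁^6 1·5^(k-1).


Sₙ = 1×(5^6 - 1)/(5 - 1)
= 1×(15625 - 1)/4
= 1×15624/4
= 3906

S_6 = 3906


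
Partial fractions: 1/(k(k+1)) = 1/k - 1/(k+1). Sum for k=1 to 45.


1/(k(k+1)) = 1/k - 1/(k+1) (partial fractions)
Telescoping: Σ = 1 - 1/46 = 45/46

Sum = 45/46


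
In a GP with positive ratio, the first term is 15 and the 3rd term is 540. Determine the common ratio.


r^(n-1) = aₙ/a₁
r^2 = 540/15 = 36
r = 36^(1/2)
= ±6; taking r > 0 gives r = 6

r = 6


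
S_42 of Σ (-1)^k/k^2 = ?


S = -1 + 1/4 - 1/9 + 1/16 - 1/25 + 1/36 - 1/49 + 1/64 ± ...
= -0.8222
(Full series converges to -π²/12 ≈ -0.8225)

S_42 = -0.8222


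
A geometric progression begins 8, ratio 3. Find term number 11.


aₙ = a₁·r^(n-1)
= 8×3^10
= 8×59049
= 472392

a_11 = 472392


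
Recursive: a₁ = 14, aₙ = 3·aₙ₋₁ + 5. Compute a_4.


Computing step by step:
a_1 = 14
a_2 = 47
a_3 = 146
a_4 = 443


a_4 = 443


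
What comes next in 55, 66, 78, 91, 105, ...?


Pattern: triangular numbers: n(n+1)/2
Terms: 55, 66, 78, 91, 105
Next term = 120

Next term = 120


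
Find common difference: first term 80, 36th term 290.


d = (aₙ - a₁)/(n-1)
= (290 - 80)/(36-1)
= 210/35 = 6

d = 6


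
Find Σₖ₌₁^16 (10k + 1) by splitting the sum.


Σ(10k+1) = 10·Σk + 1·n
= 10·136 + 1·16
= 1360 + 16 = 1376

Σ = 1376


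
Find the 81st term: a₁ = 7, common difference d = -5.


aₙ = a₁ + (n-1)d
= 7 + (81-1)×-5
= 7 - 400
= -393

a_81 = -393


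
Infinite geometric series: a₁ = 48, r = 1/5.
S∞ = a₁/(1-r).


S∞ = a₁/(1-r) = 48/(1 - 1/5)
= 48/(4/5)
= 60

S∞ = 60


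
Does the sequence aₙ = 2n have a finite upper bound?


aₙ = 2n → as n→∞, aₙ→∞
No finite upper bound exists
The sequence is UNBOUNDED

Unbounded (aₙ → ∞ as n → ∞)


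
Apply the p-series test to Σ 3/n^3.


p-series test: Σ c/n^p converges if p > 1, diverges if p ≤ 1 (constant c > 0 doesn't affect convergence).
p = 3
3 > 1 → CONVERGES

Converges (p = 3 > 1)


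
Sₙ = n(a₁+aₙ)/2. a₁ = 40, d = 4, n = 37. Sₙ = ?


aₙ = 40 + (37-1)×4 = 184
Sₙ = n(a₁+aₙ)/2 = 37×(40+184)/2
= 37×224/2 = 4144

S_37 = 4144


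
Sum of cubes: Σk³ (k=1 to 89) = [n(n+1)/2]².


n(n+1)/2 = 89×90/2 = 4005
Σk³ = 4005² = 16040025

Σk³ = 16040025


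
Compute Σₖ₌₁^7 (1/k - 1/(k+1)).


Telescoping: adjacent terms cancel.
= 1/1 - 1/8
= 1 - 1/8 = 7/8

Sum = 7/8


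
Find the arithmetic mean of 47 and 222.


AM = (47 + 222)/2 = 269/2 = 134.5

AM = 134.5


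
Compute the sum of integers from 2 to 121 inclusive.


Σₖ₌2^121 k = Σₖ₌₁^121 k − Σₖ₌₁^1 k
= 121·122/2 − 1·2/2
= 7381 − 1 = 7380

Σk = 7380


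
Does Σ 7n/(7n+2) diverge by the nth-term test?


lim(n→∞) 7n/(7n+2) = 7/7 = 1  (divide numerator and denominator by n)
lim aₙ = 1 ≠ 0 → series DIVERGES

Diverges (lim aₙ = 1 ≠ 0)


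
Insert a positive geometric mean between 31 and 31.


GM = √(31×31) = √961 = 31

GM = 31


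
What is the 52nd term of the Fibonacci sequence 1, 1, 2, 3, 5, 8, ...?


Fibonacci sequence: 1, 1, 2, 3, 5, 8, 13, 21, 34, 55, 89, ...
F(52) = 32951280099

F(52) = 32951280099


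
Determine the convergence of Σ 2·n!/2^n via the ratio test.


aₙ = 2·n!/2^n
a_{n+1}/aₙ = (n+1)!/2^(n+1) × 2^n/n!  (constant 2 cancels)
= (n+1)/2
L = lim(n→∞) (n+1)/2 = ∞
L > 1 → series DIVERGES

Diverges (ratio test: L = ∞ > 1)


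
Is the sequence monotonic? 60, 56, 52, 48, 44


Differences: -4, -4, -4, -4
All differences < 0 → strictly DECREASING

Monotonically decreasing


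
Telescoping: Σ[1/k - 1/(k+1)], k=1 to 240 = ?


Telescoping: adjacent terms cancel.
= 1/1 - 1/241
= 1 - 1/241 = 240/241

Sum = 240/241


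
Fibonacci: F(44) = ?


Fibonacci sequence: 1, 1, 2, 3, 5, 8, 13, 21, 34, 55, 89, ...
F(44) = 701408733

F(44) = 701408733


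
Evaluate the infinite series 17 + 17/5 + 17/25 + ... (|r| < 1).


S∞ = a₁/(1-r) = 17/(1 - 1/5)
= 17/(4/5)
= 85/4

S∞ = 85/4


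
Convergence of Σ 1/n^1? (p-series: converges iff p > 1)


p-series test: Σ c/n^p converges if p > 1, diverges if p ≤ 1 (constant c > 0 doesn't affect convergence).
p = 1
1 ≤ 1 → DIVERGES

Diverges (p = 1 ≤ 1)


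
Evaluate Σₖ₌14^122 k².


Σₖ₌14^122 k² = Σₖ₌₁^122 k² − Σₖ₌₁^13 k²
= 122·123·245/6 − 13·14·27/6
= 612745 − 819 = 611926

Σk² = 611926


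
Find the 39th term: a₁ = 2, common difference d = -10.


aₙ = a₁ + (n-1)d
= 2 + (39-1)×-10
= 2 - 380
= -378

a_39 = -378


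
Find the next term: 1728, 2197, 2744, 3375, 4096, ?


Pattern: perfect cubes: n³
Terms: 1728, 2197, 2744, 3375, 4096
Next term = 4913

Next term = 4913


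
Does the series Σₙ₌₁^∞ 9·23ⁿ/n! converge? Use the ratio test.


aₙ = 9·23^n/n!
a_{n+1}/aₙ = 23^(n+1)/(n+1)! × n!/23^n  (constant 9 cancels)
= 23/(n+1)
L = lim(n→∞) 23/(n+1) = 0
L < 1 → series CONVERGES

Converges (ratio test: L = 0 < 1)


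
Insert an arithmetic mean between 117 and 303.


AM = (117 + 303)/2 = 420/2 = 210

AM = 210


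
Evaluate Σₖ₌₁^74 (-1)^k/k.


S = -1 + 1/2 - 1/3 + 1/4 - 1/5 + 1/6 - 1/7 + 1/8 ± ...
= -0.6864
(Full series converges to -ln(2) ≈ -0.6931)

S_74 = -0.6864


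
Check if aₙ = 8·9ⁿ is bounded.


aₙ = 8·9ⁿ → as n→∞, aₙ→∞ (since base 9 > 1)
No finite upper bound exists
The sequence is UNBOUNDED

Unbounded (aₙ → ∞ as n → ∞)


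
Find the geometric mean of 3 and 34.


GM = √(3×34) = √102 = 10.0995

GM = 10.0995


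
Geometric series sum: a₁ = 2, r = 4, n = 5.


Sₙ = 2×(4^5 - 1)/(4 - 1)
= 2×(1024 - 1)/3
= 2×1023/3
= 682

S_5 = 682


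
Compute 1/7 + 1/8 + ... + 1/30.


Σₖ₌7^30 1/k = 1/7 + 1/8 + 1/9 + ... + 1/30
= 3598413401287/2329089562800
≈ 1.545

Sum = 3598413401287/2329089562800 ≈ 1.545


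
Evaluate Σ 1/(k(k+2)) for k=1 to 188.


1/(k(k+2)) = (1/2)·(1/k - 1/(k+2)) (partial fractions)
Telescoping: Σ = (1/2)·(1 + 1/2 - 1/189 - 1/190) = 26743/35910

Sum = 26743/35910


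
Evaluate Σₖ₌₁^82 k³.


n(n+1)/2 = 82×83/2 = 3403
Σk³ = 3403² = 11580409

Σk³ = 11580409


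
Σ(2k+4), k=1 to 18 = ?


Σ(2k+4) = 2·Σk + 4·n
= 2·171 + 4·18
= 342 + 72 = 414

Σ = 414


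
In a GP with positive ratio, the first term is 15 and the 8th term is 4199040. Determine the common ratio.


r^(n-1) = aₙ/a₁
r^7 = 4199040/15 = 279936
r = 279936^(1/7)
= 6

r = 6


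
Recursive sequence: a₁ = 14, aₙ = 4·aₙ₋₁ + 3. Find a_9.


Computing step by step:
a_1 = 14
a_2 = 59
a_3 = 239
a_4 = 959
a_5 = 3839
a_6 = 15359
a_7 = 61439
a_8 = 245759
a_9 = 983039


a_9 = 983039


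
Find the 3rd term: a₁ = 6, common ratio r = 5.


aₙ = a₁·r^(n-1)
= 6×5^2
= 6×25
= 150

a_3 = 150


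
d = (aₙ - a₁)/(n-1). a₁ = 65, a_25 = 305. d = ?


d = (aₙ - a₁)/(n-1)
= (305 - 65)/(25-1)
= 240/24 = 10

d = 10


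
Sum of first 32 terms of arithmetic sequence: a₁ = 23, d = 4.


aₙ = 23 + (32-1)×4 = 147
Sₙ = n(a₁+aₙ)/2 = 32×(23+147)/2
= 32×170/2 = 2720

S_32 = 2720


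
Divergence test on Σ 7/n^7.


lim(n→∞) 7/n^7 = 0
lim aₙ = 0 → nth-term test is INCONCLUSIVE
(Need other tests; this is actually a convergent p-series with p=7 > 1)

Inconclusive (lim aₙ = 0; need another test)


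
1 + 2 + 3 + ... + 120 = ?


n(n+1)/2 = 120×121/2 = 14520/2 = 7260

Σk = 7260


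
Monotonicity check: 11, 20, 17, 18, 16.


Differences: 9, -3, 1, -2
Difference at position 1 is +9 (> 0) but position 2 is -3 (< 0) — sequence both rises and falls
→ NOT monotonic

Not monotonic


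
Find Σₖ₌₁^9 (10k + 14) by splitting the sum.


Σ(10k+14) = 10·Σk + 14·n
= 10·45 + 14·9
= 450 + 126 = 576

Σ = 576


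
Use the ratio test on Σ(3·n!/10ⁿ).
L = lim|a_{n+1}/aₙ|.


aₙ = 3·n!/10^n
a_{n+1}/aₙ = (n+1)!/10^(n+1) × 10^n/n!  (constant 3 cancels)
= (n+1)/10
L = lim(n→∞) (n+1)/10 = ∞
L > 1 → series DIVERGES

Diverges (ratio test: L = ∞ > 1)


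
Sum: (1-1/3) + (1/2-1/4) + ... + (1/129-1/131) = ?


Telescoping with gap 2: two head and two tail terms survive.
= (1 + 1/2) - (1/130 + 1/131)
= 3/2 - 1/130 - 1/131 = 12642/8515

Sum = 12642/8515


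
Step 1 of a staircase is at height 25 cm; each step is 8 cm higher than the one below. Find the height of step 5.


aₙ = a₁ + (n-1)d
= 25 + (5-1)×8
= 25 + 32
= 57

a_5 = 57


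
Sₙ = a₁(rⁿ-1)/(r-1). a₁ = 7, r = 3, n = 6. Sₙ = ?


Sₙ = 7×(3^6 - 1)/(3 - 1)
= 7×(729 - 1)/2
= 7×728/2
= 2548

S_6 = 2548


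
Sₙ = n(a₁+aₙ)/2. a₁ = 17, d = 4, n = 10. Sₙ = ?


aₙ = 17 + (10-1)×4 = 53
Sₙ = n(a₁+aₙ)/2 = 10×(17+53)/2
= 10×70/2 = 350

S_10 = 350


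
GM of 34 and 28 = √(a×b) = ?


GM = √(34×28) = √952 = 30.8545

GM = 30.8545


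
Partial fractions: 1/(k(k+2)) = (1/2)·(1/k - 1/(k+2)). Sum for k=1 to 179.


1/(k(k+2)) = (1/2)·(1/k - 1/(k+2)) (partial fractions)
Telescoping: Σ = (1/2)·(1 + 1/2 - 1/180 - 1/181) = 48509/65160

Sum = 48509/65160


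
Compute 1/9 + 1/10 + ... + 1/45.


Σₖ₌9^45 1/k = 1/9 + 1/10 + 1/11 + ... + 1/45
= 15797506267624526569/9419588158802421600
≈ 1.6771

Sum = 15797506267624526569/9419588158802421600 ≈ 1.6771


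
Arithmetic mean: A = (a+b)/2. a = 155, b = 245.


AM = (155 + 245)/2 = 400/2 = 200

AM = 200


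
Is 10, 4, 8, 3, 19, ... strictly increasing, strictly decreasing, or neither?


Differences: -6, 4, -5, 16
Difference at position 2 is +4 (> 0) but position 1 is -6 (< 0) — sequence both rises and falls
→ NOT monotonic

Not monotonic


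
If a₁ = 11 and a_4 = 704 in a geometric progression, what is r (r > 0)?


r^(n-1) = aₙ/a₁
r^3 = 704/11 = 64
r = 64^(1/3)
= 4

r = 4


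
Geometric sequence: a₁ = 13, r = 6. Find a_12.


aₙ = a₁·r^(n-1)
= 13×6^11
= 13×362797056
= 4716361728

a_12 = 4716361728


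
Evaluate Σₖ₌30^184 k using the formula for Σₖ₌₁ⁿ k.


Σₖ₌30^184 k = Σₖ₌₁^184 k − Σₖ₌₁^29 k
= 184·185/2 − 29·30/2
= 17020 − 435 = 16585

Σk = 16585


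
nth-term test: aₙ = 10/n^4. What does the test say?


lim(n→∞) 10/n^4 = 0
lim aₙ = 0 → nth-term test is INCONCLUSIVE
(Need other tests; this is actually a convergent p-series with p=4 > 1)

Inconclusive (lim aₙ = 0; need another test)


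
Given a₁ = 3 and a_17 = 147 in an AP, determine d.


d = (aₙ - a₁)/(n-1)
= (147 - 3)/(17-1)
= 144/16 = 9

d = 9


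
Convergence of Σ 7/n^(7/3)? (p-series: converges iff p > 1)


p-series test: Σ c/n^p converges if p > 1, diverges if p ≤ 1 (constant c > 0 doesn't affect convergence).
p = 7/3
7/3 > 1 → CONVERGES

Converges (p = 7/3 > 1)


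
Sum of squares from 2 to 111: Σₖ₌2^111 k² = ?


Σₖ₌2^111 k² = Σₖ₌₁^111 k² − Σₖ₌₁^1 k²
= 111·112·223/6 − 1·2·3/6
= 462056 − 1 = 462055

Σk² = 462055


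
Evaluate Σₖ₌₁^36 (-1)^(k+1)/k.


S = 1 - 1/2 + 1/3 - 1/4 + 1/5 - 1/6 + 1/7 - 1/8 ± ...
= 0.6795
(Full series converges to +ln(2) ≈ +0.6931)

S_36 = 0.6795


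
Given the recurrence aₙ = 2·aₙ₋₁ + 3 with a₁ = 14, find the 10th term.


Computing step by step:
a_1 = 14
a_2 = 31
a_3 = 65
a_4 = 133
a_5 = 269
a_6 = 541
a_7 = 1085
a_8 = 2173
a_9 = 4349
a_10 = 8701


a_10 = 8701


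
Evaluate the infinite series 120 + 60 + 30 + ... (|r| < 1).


S∞ = a₁/(1-r) = 120/(1 - 1/2)
= 120/(1/2)
= 240

S∞ = 240


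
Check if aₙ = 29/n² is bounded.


a₁ = 29, a₂ = 29/4, a₃ = 29/9, ...
0 < aₙ ≤ 29 for all n ≥ 1
The sequence IS bounded

Bounded (0 < aₙ ≤ 29)


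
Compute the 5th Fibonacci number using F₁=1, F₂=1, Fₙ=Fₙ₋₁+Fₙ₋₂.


Fibonacci sequence: 1, 1, 2, 3, 5
F(5) = 5

F(5) = 5


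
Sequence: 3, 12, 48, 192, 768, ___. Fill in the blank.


Pattern: geometric (r=4)
Terms: 3, 12, 48, 192, 768
Next term = 3072

Next term = 3072


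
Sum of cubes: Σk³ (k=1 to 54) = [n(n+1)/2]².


n(n+1)/2 = 54×55/2 = 1485
Σk³ = 1485² = 2205225

Σk³ = 2205225


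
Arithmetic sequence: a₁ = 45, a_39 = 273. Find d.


d = (aₙ - a₁)/(n-1)
= (273 - 45)/(39-1)
= 228/38 = 6

d = 6


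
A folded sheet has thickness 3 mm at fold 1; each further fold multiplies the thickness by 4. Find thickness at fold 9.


aₙ = a₁·r^(n-1)
= 3×4^8
= 3×65536
= 196608

a_9 = 196608


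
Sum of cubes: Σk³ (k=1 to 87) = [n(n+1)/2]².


n(n+1)/2 = 87×88/2 = 3828
Σk³ = 3828² = 14653584

Σk³ = 14653584


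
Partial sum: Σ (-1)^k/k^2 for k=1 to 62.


S = -1 + 1/4 - 1/9 + 1/16 - 1/25 + 1/36 - 1/49 + 1/64 ± ...
= -0.8223
(Full series converges to -π²/12 ≈ -0.8225)

S_62 = -0.8223


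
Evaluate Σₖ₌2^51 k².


Σₖ₌2^51 k² = Σₖ₌₁^51 k² − Σₖ₌₁^1 k²
= 51·52·103/6 − 1·2·3/6
= 45526 − 1 = 45525

Σk² = 45525


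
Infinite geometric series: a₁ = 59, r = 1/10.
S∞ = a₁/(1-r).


S∞ = a₁/(1-r) = 59/(1 - 1/10)
= 59/(9/10)
= 590/9

S∞ = 590/9


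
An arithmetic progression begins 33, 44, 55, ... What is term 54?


aₙ = a₁ + (n-1)d
= 33 + (54-1)×11
= 33 + 583
= 616

a_54 = 616


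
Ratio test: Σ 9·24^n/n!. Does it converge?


aₙ = 9·24^n/n!
a_{n+1}/aₙ = 24^(n+1)/(n+1)! × n!/24^n  (constant 9 cancels)
= 24/(n+1)
L = lim(n→∞) 24/(n+1) = 0
L < 1 → series CONVERGES

Converges (ratio test: L = 0 < 1)


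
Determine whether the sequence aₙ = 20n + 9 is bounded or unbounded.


aₙ = 20n + 9 → as n→∞, aₙ→∞
No finite upper bound exists
The sequence is UNBOUNDED

Unbounded (aₙ → ∞ as n → ∞)


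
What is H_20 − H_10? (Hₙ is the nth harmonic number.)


Σₖ₌11^20 1/k = 1/11 + 1/12 + 1/13 + 1/14 + 1/15 + 1/16 + 1/17 + 1/18 + 1/19 + 1/20
= 155685007/232792560
≈ 0.6688

Sum = 155685007/232792560 ≈ 0.6688


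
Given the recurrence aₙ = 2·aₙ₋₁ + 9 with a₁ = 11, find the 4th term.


Computing step by step:
a_1 = 11
a_2 = 31
a_3 = 71
a_4 = 151


a_4 = 151


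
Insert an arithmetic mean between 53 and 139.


AM = (53 + 139)/2 = 192/2 = 96

AM = 96


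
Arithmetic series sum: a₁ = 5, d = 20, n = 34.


aₙ = 5 + (34-1)×20 = 665
Sₙ = n(a₁+aₙ)/2 = 34×(5+665)/2
= 34×670/2 = 11390

S_34 = 11390


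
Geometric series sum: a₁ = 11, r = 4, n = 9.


Sₙ = 11×(4^9 - 1)/(4 - 1)
= 11×(262144 - 1)/3
= 11×262143/3
= 961191

S_9 = 961191


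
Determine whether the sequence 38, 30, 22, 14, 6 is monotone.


Differences: -8, -8, -8, -8
All differences < 0 → strictly DECREASING

Monotonically decreasing


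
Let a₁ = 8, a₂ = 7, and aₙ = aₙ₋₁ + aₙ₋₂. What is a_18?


Computing iteratively: 8, 7, 15, 22, 37, 59, 96, 155, 251, 406, 657, 1063, ...
a_18 = 19075

a_18 = 19075


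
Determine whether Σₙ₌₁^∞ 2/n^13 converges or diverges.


p-series test: Σ c/n^p converges if p > 1, diverges if p ≤ 1 (constant c > 0 doesn't affect convergence).
p = 13
13 > 1 → CONVERGES

Converges (p = 13 > 1)


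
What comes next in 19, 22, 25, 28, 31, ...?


Pattern: arithmetic (d=3)
Terms: 19, 22, 25, 28, 31
Next term = 34

Next term = 34


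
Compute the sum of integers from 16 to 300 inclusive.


Σₖ₌16^300 k = Σₖ₌₁^300 k − Σₖ₌₁^15 k
= 300·301/2 − 15·16/2
= 45150 − 120 = 45030

Σk = 45030


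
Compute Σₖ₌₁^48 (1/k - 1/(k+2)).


Telescoping with gap 2: two head and two tail terms survive.
= (1 + 1/2) - (1/49 + 1/50)
= 3/2 - 1/49 - 1/50 = 1788/1225

Sum = 1788/1225


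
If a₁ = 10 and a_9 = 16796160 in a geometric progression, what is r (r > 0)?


r^(n-1) = aₙ/a₁
r^8 = 16796160/10 = 1679616
r = 1679616^(1/8)
= ±6; taking r > 0 gives r = 6

r = 6


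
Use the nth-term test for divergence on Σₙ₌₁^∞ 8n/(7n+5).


lim(n→∞) 8n/(7n+5) = 8/7 = 8/7  (divide numerator and denominator by n)
lim aₙ = 8/7 ≠ 0 → series DIVERGES

Diverges (lim aₙ = 8/7 ≠ 0)


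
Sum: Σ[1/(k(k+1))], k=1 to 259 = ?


1/(k(k+1)) = 1/k - 1/(k+1) (partial fractions)
Telescoping: Σ = 1 - 1/260 = 259/260

Sum = 259/260


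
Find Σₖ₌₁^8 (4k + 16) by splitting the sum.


Σ(4k+16) = 4·Σk + 16·n
= 4·36 + 16·8
= 144 + 128 = 272

Σ = 272


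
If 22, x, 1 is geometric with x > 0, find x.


GM = √(22×1) = √22 = 4.6904

GM = 4.6904


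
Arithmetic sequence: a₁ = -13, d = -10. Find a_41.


aₙ = a₁ + (n-1)d
= -13 + (41-1)×-10
= -13 - 400
= -413

a_41 = -413


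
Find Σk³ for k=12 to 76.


Σₖ₌12^76 k³ = [76·77/2]² − [11·12/2]²
= 8561476 − 4356 = 8557120

Σk³ = 8557120


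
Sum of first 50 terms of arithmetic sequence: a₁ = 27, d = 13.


aₙ = 27 + (50-1)×13 = 664
Sₙ = n(a₁+aₙ)/2 = 50×(27+664)/2
= 50×691/2 = 17275

S_50 = 17275


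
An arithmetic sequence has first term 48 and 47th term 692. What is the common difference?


d = (aₙ - a₁)/(n-1)
= (692 - 48)/(47-1)
= 644/46 = 14

d = 14


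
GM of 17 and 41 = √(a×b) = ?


GM = √(17×41) = √697 = 26.4008

GM = 26.4008


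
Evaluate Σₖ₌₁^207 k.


n(n+1)/2 = 207×208/2 = 43056/2 = 21528

Σk = 21528


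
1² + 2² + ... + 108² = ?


n = 108
n(n+1)(2n+1)/6 = 108×109×217/6
= 2554524/6 = 425754

Σk² = 425754


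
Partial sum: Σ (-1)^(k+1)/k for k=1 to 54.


S = 1 - 1/2 + 1/3 - 1/4 + 1/5 - 1/6 + 1/7 - 1/8 ± ...
= 0.684
(Full series converges to +ln(2) ≈ +0.6931)

S_54 = 0.684


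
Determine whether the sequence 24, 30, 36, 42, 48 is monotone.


Differences: 6, 6, 6, 6
All differences > 0 → strictly INCREASING

Monotonically increasing


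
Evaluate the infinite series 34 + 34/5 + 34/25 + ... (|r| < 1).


S∞ = a₁/(1-r) = 34/(1 - 1/5)
= 34/(4/5)
= 85/2

S∞ = 85/2


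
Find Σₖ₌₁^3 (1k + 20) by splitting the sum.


Σ(1k+20) = 1·Σk + 20·n
= 1·6 + 20·3
= 6 + 60 = 66

Σ = 66


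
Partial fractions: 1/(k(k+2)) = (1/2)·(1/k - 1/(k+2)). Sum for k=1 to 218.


1/(k(k+2)) = (1/2)·(1/k - 1/(k+2)) (partial fractions)
Telescoping: Σ = (1/2)·(1 + 1/2 - 1/219 - 1/220) = 71831/96360

Sum = 71831/96360


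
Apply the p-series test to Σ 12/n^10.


p-series test: Σ c/n^p converges if p > 1, diverges if p ≤ 1 (constant c > 0 doesn't affect convergence).
p = 10
10 > 1 → CONVERGES

Converges (p = 10 > 1)


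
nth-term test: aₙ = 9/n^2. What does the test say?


lim(n→∞) 9/n^2 = 0
lim aₙ = 0 → nth-term test is INCONCLUSIVE
(Need other tests; this is actually a convergent p-series with p=2 > 1)

Inconclusive (lim aₙ = 0; need another test)


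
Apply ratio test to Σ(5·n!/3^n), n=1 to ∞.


aₙ = 5·n!/3^n
a_{n+1}/aₙ = (n+1)!/3^(n+1) × 3^n/n!  (constant 5 cancels)
= (n+1)/3
L = lim(n→∞) (n+1)/3 = ∞
L > 1 → series DIVERGES

Diverges (ratio test: L = ∞ > 1)


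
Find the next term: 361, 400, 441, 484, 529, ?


Pattern: perfect squares: n²
Terms: 361, 400, 441, 484, 529
Next term = 576

Next term = 576


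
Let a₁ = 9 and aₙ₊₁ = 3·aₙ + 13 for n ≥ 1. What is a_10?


Computing step by step:
a_1 = 9
a_2 = 40
a_3 = 133
a_4 = 412
a_5 = 1249
a_6 = 3760
a_7 = 11293
a_8 = 33892
a_9 = 101689
a_10 = 305080


a_10 = 305080


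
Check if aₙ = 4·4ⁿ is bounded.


aₙ = 4·4ⁿ → as n→∞, aₙ→∞ (since base 4 > 1)
No finite upper bound exists
The sequence is UNBOUNDED

Unbounded (aₙ → ∞ as n → ∞)


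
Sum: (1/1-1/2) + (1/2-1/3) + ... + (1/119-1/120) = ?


Telescoping: adjacent terms cancel.
= 1/1 - 1/120
= 1 - 1/120 = 119/120

Sum = 119/120


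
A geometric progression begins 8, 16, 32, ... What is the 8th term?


aₙ = a₁·r^(n-1)
= 8×2^7
= 8×128
= 1024

a_8 = 1024


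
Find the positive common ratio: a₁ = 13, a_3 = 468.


r^(n-1) = aₙ/a₁
r^2 = 468/13 = 36
r = 36^(1/2)
= ±6; taking r > 0 gives r = 6

r = 6


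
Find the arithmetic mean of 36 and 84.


AM = (36 + 84)/2 = 120/2 = 60

AM = 60


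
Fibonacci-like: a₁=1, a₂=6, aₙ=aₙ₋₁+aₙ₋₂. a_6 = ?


Computing iteratively: 1, 6, 7, 13, 20, 33
a_6 = 33

a_6 = 33


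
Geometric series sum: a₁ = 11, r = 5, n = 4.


Sₙ = 11×(5^4 - 1)/(5 - 1)
= 11×(625 - 1)/4
= 11×624/4
= 1716

S_4 = 1716


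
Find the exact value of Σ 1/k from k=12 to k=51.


Σₖ₌12^51 1/k = 1/12 + 1/13 + 1/14 + ... + 1/51
= 4645268866599554270339/3099044504245996706400
≈ 1.4989

Sum = 4645268866599554270339/3099044504245996706400 ≈ 1.4989


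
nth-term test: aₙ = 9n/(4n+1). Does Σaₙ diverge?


lim(n→∞) 9n/(4n+1) = 9/4 = 9/4  (divide numerator and denominator by n)
lim aₙ = 9/4 ≠ 0 → series DIVERGES

Diverges (lim aₙ = 9/4 ≠ 0)


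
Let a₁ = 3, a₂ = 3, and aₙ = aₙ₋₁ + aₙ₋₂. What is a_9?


Computing iteratively: 3, 3, 6, 9, 15, 24, 39, 63, 102
a_9 = 102

a_9 = 102


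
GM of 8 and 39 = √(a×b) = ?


GM = √(8×39) = √312 = 17.6635

GM = 17.6635


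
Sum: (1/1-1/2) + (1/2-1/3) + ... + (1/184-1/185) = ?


Telescoping: adjacent terms cancel.
= 1/1 - 1/185
= 1 - 1/185 = 184/185

Sum = 184/185


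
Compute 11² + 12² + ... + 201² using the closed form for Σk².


Σₖ₌11^201 k² = Σₖ₌₁^201 k² − Σₖ₌₁^10 k²
= 201·202·403/6 − 10·11·21/6
= 2727101 − 385 = 2726716

Σk² = 2726716


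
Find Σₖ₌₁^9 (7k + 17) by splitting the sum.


Σ(7k+17) = 7·Σk + 17·n
= 7·45 + 17·9
= 315 + 153 = 468

Σ = 468


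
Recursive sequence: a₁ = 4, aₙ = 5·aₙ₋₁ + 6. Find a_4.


Computing step by step:
a_1 = 4
a_2 = 26
a_3 = 136
a_4 = 686


a_4 = 686


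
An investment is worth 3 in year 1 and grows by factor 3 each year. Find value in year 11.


aₙ = a₁·r^(n-1)
= 3×3^10
= 3×59049
= 177147

a_11 = 177147


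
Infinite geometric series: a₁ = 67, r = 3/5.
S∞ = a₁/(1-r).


S∞ = a₁/(1-r) = 67/(1 - 3/5)
= 67/(2/5)
= 335/2

S∞ = 335/2


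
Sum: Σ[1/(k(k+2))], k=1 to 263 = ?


1/(k(k+2)) = (1/2)·(1/k - 1/(k+2)) (partial fractions)
Telescoping: Σ = (1/2)·(1 + 1/2 - 1/264 - 1/265) = 104411/139920

Sum = 104411/139920


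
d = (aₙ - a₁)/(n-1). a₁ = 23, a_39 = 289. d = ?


d = (aₙ - a₁)/(n-1)
= (289 - 23)/(39-1)
= 266/38 = 7

d = 7


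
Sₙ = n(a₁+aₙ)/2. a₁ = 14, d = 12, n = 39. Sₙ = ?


aₙ = 14 + (39-1)×12 = 470
Sₙ = n(a₁+aₙ)/2 = 39×(14+470)/2
= 39×484/2 = 9438

S_39 = 9438


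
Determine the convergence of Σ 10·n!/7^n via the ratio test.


aₙ = 10·n!/7^n
a_{n+1}/aₙ = (n+1)!/7^(n+1) × 7^n/n!  (constant 10 cancels)
= (n+1)/7
L = lim(n→∞) (n+1)/7 = ∞
L > 1 → series DIVERGES

Diverges (ratio test: L = ∞ > 1)


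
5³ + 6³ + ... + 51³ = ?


Σₖ₌5^51 k³ = [51·52/2]² − [4·5/2]²
= 1758276 − 100 = 1758176

Σk³ = 1758176


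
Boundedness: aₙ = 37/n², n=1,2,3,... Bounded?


a₁ = 37, a₂ = 37/4, a₃ = 37/9, ...
0 < aₙ ≤ 37 for all n ≥ 1
The sequence IS bounded

Bounded (0 < aₙ ≤ 37)
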